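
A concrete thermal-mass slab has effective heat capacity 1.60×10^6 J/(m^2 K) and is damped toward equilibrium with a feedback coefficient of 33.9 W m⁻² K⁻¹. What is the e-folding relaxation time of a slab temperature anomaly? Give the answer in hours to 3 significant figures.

13.1 hours

Areal heat capacity C = 1.60×10^6 J/(m^2 K) (given).
Relaxation time τ = C / λ = 1.60×10^6 / 33.9 = 47200 s.
In hours: 47200 s / (3600 s/hour) = 13.1 hours.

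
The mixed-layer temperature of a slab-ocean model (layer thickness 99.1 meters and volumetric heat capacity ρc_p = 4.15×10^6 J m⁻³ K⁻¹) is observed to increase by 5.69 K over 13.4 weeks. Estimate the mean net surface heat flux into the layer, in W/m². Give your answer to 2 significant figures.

Areal heat capacity C = ρc_p × D = 4.15×10^6 × 99.1 = 4.11×10^8 J/(m²·K).
Required heat per unit area: Q = C ΔT = 4.11×10^8 × 5.69 = 2.34×10^9 J/m².
Flux F = Q / Δt = 2.34×10^9 / 8.10×10^6 s = 289 W/m².

290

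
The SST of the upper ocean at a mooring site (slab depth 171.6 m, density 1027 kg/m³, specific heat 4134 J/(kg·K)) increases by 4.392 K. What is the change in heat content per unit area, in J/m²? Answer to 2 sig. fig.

3.2×10^9

Areal heat capacity C = ρ c_p D = 1027 × 4134 × 171.6 = 7.29×10^8 J/(m²·K).
ΔQ = C ΔT = 7.29×10^8 × 4.392 = 3.20×10^9 J/m².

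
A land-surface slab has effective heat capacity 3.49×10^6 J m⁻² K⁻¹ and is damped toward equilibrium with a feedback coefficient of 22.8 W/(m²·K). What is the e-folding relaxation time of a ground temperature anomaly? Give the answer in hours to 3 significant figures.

42.5 hours

Areal heat capacity C = 3.49×10^6 J m⁻² K⁻¹ (given).
Relaxation time τ = C / λ = 3.49×10^6 / 22.8 = 1.53×10^5 s.
In hours: 1.53×10^5 s / (3600 s/hour) = 42.5 hours.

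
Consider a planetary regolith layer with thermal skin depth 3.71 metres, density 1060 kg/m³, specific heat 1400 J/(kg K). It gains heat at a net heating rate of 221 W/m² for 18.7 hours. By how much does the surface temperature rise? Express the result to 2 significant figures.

Areal heat capacity C = ρ c_p D = 1060 × 1400 × 3.71 = 5.51×10^6 J/(m^2 K).
Net heat input Q = F Δt = 221 × (18.7 hours × 3600 s/hour) = 1.49×10^7 J/m².
ΔT = Q / C = 1.49×10^7 / 5.51×10^6 = 2.70 K.

2.7 K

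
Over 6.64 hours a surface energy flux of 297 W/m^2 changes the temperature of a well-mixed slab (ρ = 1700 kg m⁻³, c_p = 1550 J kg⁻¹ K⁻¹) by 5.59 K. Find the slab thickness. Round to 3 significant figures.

0.482 m

Heat input Q = F Δt = 297 × 23900 s = 7.10×10^6 J/m².
Required areal heat capacity C = Q / ΔT = 1.27×10^6 J/(m²·K).
Depth D = C / (ρ c_p) = 1.27×10^6 / (1700 × 1550) = 0.482 m.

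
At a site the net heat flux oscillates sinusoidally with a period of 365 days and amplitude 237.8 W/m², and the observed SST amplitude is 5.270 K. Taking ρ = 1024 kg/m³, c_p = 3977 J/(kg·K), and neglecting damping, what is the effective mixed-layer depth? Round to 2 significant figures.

56 m

ω = 2π / 3.15×10^7 s = 1.99×10^-7 s⁻¹.
Required C = F₀ / (A ω) = 237.8 / (5.270 × 1.99×10^-7) = 2.26×10^8 J/(m²·K).
D = C / (ρ c_p) = 2.26×10^8 / (1024 × 3977) = 55.6 m.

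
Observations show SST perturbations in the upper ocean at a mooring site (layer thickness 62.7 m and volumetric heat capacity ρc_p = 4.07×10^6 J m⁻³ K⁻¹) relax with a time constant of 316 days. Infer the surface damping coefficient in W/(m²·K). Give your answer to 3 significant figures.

Areal heat capacity C = ρc_p × D = 4.07×10^6 × 62.7 = 2.55×10^8 J m⁻² K⁻¹.
τ = 316 days = 2.73×10^7 s.
λ = C / τ = 2.55×10^8 / 2.73×10^7 = 9.35 W/(m²·K).

9.35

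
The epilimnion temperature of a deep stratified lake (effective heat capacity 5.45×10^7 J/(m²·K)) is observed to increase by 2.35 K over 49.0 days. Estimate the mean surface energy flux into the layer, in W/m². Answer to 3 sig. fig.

30.3

Areal heat capacity C = 5.45×10^7 J/(m²·K) (given).
Required heat per unit area: Q = C ΔT = 5.45×10^7 × 2.35 = 1.28×10^8 J/m².
Flux F = Q / Δt = 1.28×10^8 / 4.23×10^6 s = 30.3 W/m².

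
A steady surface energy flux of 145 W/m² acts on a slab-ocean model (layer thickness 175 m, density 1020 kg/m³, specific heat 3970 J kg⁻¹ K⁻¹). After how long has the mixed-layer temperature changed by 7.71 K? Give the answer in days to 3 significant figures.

436 days

Areal heat capacity C = ρ c_p D = 1020 × 3970 × 175 = 7.09×10^8 J m⁻² K⁻¹.
Time required: Δt = C ΔT / F = 7.09×10^8 × 7.71 / 145 = 3.77×10^7 s.
In days: 3.77×10^7 s / (86400 s/day) = 436 days.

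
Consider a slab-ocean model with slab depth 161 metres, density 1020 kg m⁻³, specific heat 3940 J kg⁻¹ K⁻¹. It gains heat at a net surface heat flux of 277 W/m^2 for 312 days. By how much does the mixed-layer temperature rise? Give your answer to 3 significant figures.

Areal heat capacity C = ρ c_p D = 1020 × 3940 × 161 = 6.47×10^8 J m⁻² K⁻¹.
Net heat input Q = F Δt = 277 × (312 days × 86400 s/day) = 7.47×10^9 J/m².
ΔT = Q / C = 7.47×10^9 / 6.47×10^8 = 11.5 K.

11.5 K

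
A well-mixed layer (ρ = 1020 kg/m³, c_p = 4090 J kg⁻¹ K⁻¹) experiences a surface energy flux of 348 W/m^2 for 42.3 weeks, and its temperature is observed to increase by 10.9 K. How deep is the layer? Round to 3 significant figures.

196 m

Heat input Q = F Δt = 348 × 2.56×10^7 s = 8.90×10^9 J/m².
Required areal heat capacity C = Q / ΔT = 8.17×10^8 J/(m²·K).
Depth D = C / (ρ c_p) = 8.17×10^8 / (1020 × 4090) = 196 m.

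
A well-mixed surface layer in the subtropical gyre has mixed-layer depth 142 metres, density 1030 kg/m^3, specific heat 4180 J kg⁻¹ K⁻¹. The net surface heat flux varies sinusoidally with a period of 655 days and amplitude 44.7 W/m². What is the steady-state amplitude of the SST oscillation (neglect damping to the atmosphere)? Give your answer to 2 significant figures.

0.66 K

Areal heat capacity C = ρ c_p D = 1030 × 4180 × 142 = 6.11×10^8 J m⁻² K⁻¹.
Angular frequency ω = 2π / T = 2π / 5.66×10^7 s = 1.11×10^-7 s⁻¹.
Cω = 6.11×10^8 × 1.11×10^-7 = 67.9 W/(m²·K).
Amplitude A = F₀ / (Cω) = 44.7 / 67.9 = 0.659 K.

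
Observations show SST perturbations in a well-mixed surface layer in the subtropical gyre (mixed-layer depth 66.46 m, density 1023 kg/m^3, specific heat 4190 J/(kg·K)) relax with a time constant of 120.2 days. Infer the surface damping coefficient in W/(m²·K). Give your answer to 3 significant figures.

27.4

Areal heat capacity C = ρ c_p D = 1023 × 4190 × 66.46 = 2.85×10^8 J/(m^2 K).
τ = 120.2 days = 1.04×10^7 s.
λ = C / τ = 2.85×10^8 / 1.04×10^7 = 27.4 W/(m²·K).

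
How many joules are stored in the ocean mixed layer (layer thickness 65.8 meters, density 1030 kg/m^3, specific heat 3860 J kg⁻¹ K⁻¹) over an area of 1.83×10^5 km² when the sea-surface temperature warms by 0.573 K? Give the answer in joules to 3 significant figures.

2.74×10^19 J

Areal heat capacity C = ρ c_p D = 1030 × 3860 × 65.8 = 2.62×10^8 J/(m^2 K).
Heat per unit area: q = C ΔT = 2.62×10^8 × 0.573 = 1.50×10^8 J/m².
Total heat: Q = q × A = 1.50×10^8 × (1.83×10^5 × 10⁶ m²) = 2.74×10^19 J.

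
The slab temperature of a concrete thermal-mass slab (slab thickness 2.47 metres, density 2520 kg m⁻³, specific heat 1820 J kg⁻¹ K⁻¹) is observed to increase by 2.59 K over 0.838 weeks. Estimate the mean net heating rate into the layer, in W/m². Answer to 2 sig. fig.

Areal heat capacity C = ρ c_p D = 2520 × 1820 × 2.47 = 1.13×10^7 J/(m²·K).
Required heat per unit area: Q = C ΔT = 1.13×10^7 × 2.59 = 2.93×10^7 J/m².
Flux F = Q / Δt = 2.93×10^7 / 5.07×10^5 s = 57.9 W/m².

58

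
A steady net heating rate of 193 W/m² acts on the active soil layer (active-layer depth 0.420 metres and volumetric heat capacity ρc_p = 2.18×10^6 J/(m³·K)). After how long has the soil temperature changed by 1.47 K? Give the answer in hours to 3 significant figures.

Areal heat capacity C = ρc_p × D = 2.18×10^6 × 0.420 = 9.16×10^5 J/(m^2 K).
Time required: Δt = C ΔT / F = 9.16×10^5 × 1.47 / 193 = 6970 s.
In hours: 6970 s / (3600 s/hour) = 1.94 hours.

1.94 hours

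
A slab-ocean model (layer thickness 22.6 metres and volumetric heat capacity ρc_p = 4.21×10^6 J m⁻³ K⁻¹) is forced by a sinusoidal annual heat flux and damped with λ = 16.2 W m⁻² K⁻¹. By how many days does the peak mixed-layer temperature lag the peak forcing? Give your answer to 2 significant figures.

Areal heat capacity C = ρc_p × D = 4.21×10^6 × 22.6 = 9.51×10^7 J/(m^2 K).
ω = 2π / 3.15×10^7 s = 1.99×10^-7 s⁻¹.
Phase lag φ = arctan(Cω/λ) = arctan(19.0/16.2) = 0.864 rad.
Time lag = φ / ω = 0.864 / 1.99×10^-7 = 4.33×10^6 s = 50.2 days.

50 days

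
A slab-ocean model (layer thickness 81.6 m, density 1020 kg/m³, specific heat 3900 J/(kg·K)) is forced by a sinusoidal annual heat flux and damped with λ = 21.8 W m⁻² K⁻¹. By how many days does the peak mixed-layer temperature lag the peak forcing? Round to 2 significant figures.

72 days

Areal heat capacity C = ρ c_p D = 1020 × 3900 × 81.6 = 3.25×10^8 J/(m²·K).
ω = 2π / 3.15×10^7 s = 1.99×10^-7 s⁻¹.
Phase lag φ = arctan(Cω/λ) = arctan(64.7/21.8) = 1.25 rad.
Time lag = φ / ω = 1.25 / 1.99×10^-7 = 6.25×10^6 s = 72.4 days.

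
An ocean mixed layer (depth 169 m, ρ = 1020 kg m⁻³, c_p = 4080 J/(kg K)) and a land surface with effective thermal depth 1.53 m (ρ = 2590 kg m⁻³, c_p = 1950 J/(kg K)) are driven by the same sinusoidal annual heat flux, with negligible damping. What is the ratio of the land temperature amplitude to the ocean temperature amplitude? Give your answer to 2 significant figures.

C_ocean = 1020 × 4080 × 169 = 7.03×10^8 J/(m²·K).
C_land = 2590 × 1950 × 1.53 = 7.73×10^6 J/(m²·K).
Undamped amplitude ∝ 1/C, so A_land/A_ocean = C_ocean/C_land = 91.0.

91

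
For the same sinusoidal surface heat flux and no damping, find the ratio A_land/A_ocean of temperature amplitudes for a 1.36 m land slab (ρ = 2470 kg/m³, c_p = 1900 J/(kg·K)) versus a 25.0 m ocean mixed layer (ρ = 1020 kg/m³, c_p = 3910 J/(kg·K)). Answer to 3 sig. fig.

C_ocean = 1020 × 3910 × 25.0 = 9.97×10^7 J/(m²·K).
C_land = 2470 × 1900 × 1.36 = 6.38×10^6 J/(m²·K).
Undamped amplitude ∝ 1/C, so A_land/A_ocean = C_ocean/C_land = 15.6.

15.6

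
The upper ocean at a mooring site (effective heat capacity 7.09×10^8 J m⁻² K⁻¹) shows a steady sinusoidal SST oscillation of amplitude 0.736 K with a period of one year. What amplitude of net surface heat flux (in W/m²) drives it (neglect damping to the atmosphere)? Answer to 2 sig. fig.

Areal heat capacity C = 7.09×10^8 J m⁻² K⁻¹ (given).
ω = 2π / 3.15×10^7 s = 1.99×10^-7 s⁻¹.
Cω = 7.09×10^8 × 1.99×10^-7 = 141 W/(m²·K).
F₀ = A × Cω = 0.736 × 141 = 104 W/m².

100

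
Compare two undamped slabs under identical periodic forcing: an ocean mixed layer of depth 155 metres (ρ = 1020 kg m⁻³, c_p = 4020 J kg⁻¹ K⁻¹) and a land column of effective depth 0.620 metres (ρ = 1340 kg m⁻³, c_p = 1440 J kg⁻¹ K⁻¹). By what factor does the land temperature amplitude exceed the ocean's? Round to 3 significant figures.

531

C_ocean = 1020 × 4020 × 155 = 6.36×10^8 J/(m²·K).
C_land = 1340 × 1440 × 0.620 = 1.20×10^6 J/(m²·K).
Undamped amplitude ∝ 1/C, so A_land/A_ocean = C_ocean/C_land = 531.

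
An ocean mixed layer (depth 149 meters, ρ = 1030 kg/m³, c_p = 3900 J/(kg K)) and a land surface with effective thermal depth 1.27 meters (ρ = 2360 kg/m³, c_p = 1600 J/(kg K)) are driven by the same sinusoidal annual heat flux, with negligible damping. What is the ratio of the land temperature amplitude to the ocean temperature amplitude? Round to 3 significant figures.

C_ocean = 1030 × 3900 × 149 = 5.99×10^8 J/(m²·K).
C_land = 2360 × 1600 × 1.27 = 4.80×10^6 J/(m²·K).
Undamped amplitude ∝ 1/C, so A_land/A_ocean = C_ocean/C_land = 125.

125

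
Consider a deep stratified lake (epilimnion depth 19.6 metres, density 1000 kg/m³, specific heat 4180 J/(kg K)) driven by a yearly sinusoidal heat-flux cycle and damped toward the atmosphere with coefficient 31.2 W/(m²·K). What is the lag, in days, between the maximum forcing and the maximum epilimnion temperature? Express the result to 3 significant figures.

Areal heat capacity C = ρ c_p D = 1000 × 4180 × 19.6 = 8.19×10^7 J/(m²·K).
ω = 2π / 3.15×10^7 s = 1.99×10^-7 s⁻¹.
Phase lag φ = arctan(Cω/λ) = arctan(16.3/31.2) = 0.482 rad.
Time lag = φ / ω = 0.482 / 1.99×10^-7 = 2.42×10^6 s = 28.0 days.

28.0 days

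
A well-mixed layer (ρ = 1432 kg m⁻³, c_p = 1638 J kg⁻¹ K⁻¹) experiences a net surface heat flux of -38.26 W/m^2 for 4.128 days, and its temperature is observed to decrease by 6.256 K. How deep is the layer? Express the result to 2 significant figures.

Heat input Q = F Δt = -38.26 × 3.57×10^5 s = -1.36×10^7 J/m².
Required areal heat capacity C = Q / ΔT = 2.18×10^6 J/(m²·K).
Depth D = C / (ρ c_p) = 2.18×10^6 / (1432 × 1638) = 0.930 m.

0.93 m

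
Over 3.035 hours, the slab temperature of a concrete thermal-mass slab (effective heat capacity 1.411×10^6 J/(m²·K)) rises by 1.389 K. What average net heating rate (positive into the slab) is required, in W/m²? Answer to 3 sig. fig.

Areal heat capacity C = 1.411×10^6 J/(m²·K) (given).
Required heat per unit area: Q = C ΔT = 1.41×10^6 × 1.389 = 1.96×10^6 J/m².
Flux F = Q / Δt = 1.96×10^6 / 10900 s = 179 W/m².

179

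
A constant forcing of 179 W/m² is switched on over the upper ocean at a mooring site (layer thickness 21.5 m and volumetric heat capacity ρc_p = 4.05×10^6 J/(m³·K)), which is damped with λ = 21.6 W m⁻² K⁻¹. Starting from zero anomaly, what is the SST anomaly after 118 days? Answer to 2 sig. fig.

7.6 K

Areal heat capacity C = ρc_p × D = 4.05×10^6 × 21.5 = 8.71×10^7 J/(m²·K).
τ = C / λ = 8.71×10^7 / 21.6 = 4.03×10^6 s.
Equilibrium anomaly ΔT_eq = F / λ = 179 / 21.6 = 8.29 K.
t = 118 days = 1.02×10^7 s, so t/τ = 2.53.
ΔT(t) = ΔT_eq (1 − e^(−t/τ)) = 8.29 × (1 − e^−2.53) = 7.63 K.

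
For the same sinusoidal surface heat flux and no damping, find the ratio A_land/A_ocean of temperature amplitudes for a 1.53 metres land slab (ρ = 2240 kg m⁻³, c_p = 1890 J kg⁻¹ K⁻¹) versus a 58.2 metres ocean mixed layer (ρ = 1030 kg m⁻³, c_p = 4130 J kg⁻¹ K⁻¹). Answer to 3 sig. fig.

38.2

C_ocean = 1030 × 4130 × 58.2 = 2.48×10^8 J/(m²·K).
C_land = 2240 × 1890 × 1.53 = 6.48×10^6 J/(m²·K).
Undamped amplitude ∝ 1/C, so A_land/A_ocean = C_ocean/C_land = 38.2.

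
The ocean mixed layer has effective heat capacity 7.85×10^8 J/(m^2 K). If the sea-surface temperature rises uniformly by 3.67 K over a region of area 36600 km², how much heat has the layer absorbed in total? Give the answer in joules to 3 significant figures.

1.05×10^20 J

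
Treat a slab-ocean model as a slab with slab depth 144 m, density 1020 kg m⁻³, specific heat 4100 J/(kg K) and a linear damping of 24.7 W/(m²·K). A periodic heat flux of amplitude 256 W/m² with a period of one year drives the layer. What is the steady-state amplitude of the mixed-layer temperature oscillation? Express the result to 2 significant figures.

Areal heat capacity C = ρ c_p D = 1020 × 4100 × 144 = 6.02×10^8 J/(m^2 K).
Angular frequency ω = 2π / T = 2π / 3.15×10^7 s = 1.99×10^-7 s⁻¹.
√((Cω)² + λ²) = √((120)² + 24.7²) = 122 W/(m²·K).
Amplitude A = F₀ / √((Cω)²+λ²) = 256 / 122 = 2.09 K.

2.1 K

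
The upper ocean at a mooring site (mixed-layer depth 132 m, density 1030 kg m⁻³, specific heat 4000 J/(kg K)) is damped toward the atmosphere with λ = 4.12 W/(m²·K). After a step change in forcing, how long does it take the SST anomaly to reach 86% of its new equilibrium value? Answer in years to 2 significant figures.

8.2 years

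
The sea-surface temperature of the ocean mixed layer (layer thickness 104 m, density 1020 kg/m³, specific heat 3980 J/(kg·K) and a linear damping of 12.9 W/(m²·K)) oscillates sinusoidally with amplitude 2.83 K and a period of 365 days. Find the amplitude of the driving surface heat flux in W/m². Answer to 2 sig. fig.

240

Areal heat capacity C = ρ c_p D = 1020 × 3980 × 104 = 4.22×10^8 J m⁻² K⁻¹.
ω = 2π / 3.15×10^7 s = 1.99×10^-7 s⁻¹.
√((Cω)² + λ²) = √((84.1)² + 12.9²) = 85.1 W/(m²·K).
F₀ = A × √((Cω)²+λ²) = 2.83 × 85.1 = 241 W/m².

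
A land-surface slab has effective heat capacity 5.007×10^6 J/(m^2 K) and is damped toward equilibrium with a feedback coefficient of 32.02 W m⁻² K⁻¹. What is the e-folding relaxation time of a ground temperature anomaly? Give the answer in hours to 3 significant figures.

43.4 hours

Areal heat capacity C = 5.007×10^6 J/(m^2 K) (given).
Relaxation time τ = C / λ = 5.01×10^6 / 32.02 = 1.56×10^5 s.
In hours: 1.56×10^5 s / (3600 s/hour) = 43.4 hours.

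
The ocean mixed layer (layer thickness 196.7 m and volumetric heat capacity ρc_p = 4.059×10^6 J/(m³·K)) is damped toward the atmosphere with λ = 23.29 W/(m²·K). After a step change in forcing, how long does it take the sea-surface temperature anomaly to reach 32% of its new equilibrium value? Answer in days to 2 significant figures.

Areal heat capacity C = ρc_p × D = 4.059×10^6 × 196.7 = 7.98×10^8 J m⁻² K⁻¹.
τ = C / λ = 7.98×10^8 / 23.29 = 3.43×10^7 s.
Fraction reached: 1 − e^(−t/τ) = 0.32 ⇒ t = −τ ln(1 − 0.32) = τ × 0.386.
t = 1.32×10^7 s = 153 days.

150 days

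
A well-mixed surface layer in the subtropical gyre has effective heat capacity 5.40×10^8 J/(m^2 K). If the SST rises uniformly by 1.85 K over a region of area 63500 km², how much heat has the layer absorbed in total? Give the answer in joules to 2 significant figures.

6.3×10^19 J

Areal heat capacity C = 5.40×10^8 J/(m^2 K) (given).
Heat per unit area: q = C ΔT = 5.40×10^8 × 1.85 = 9.99×10^8 J/m².
Total heat: Q = q × A = 9.99×10^8 × (63500 × 10⁶ m²) = 6.34×10^19 J.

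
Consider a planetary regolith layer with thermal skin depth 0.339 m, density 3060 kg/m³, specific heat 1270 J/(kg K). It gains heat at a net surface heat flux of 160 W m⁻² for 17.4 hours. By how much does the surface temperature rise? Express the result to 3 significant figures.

Areal heat capacity C = ρ c_p D = 3060 × 1270 × 0.339 = 1.32×10^6 J m⁻² K⁻¹.
Net heat input Q = F Δt = 160 × (17.4 hours × 3600 s/hour) = 1.00×10^7 J/m².
ΔT = Q / C = 1.00×10^7 / 1.32×10^6 = 7.61 K.

7.61 K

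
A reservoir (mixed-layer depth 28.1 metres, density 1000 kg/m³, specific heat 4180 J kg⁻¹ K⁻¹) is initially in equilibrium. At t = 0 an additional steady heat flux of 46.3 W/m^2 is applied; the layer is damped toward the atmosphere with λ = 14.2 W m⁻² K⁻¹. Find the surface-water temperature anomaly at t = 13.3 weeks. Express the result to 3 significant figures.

Areal heat capacity C = ρ c_p D = 1000 × 4180 × 28.1 = 1.17×10^8 J/(m^2 K).
τ = C / λ = 1.17×10^8 / 14.2 = 8.27×10^6 s.
Equilibrium anomaly ΔT_eq = F / λ = 46.3 / 14.2 = 3.26 K.
t = 13.3 weeks = 8.04×10^6 s, so t/τ = 0.972.
ΔT(t) = ΔT_eq (1 − e^(−t/τ)) = 3.26 × (1 − e^−0.972) = 2.03 K.

2.03 K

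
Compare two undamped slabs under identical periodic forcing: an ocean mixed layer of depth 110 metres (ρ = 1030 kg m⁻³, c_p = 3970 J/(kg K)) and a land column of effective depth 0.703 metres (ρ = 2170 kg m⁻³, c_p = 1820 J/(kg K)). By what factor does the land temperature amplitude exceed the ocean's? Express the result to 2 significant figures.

C_ocean = 1030 × 3970 × 110 = 4.50×10^8 J/(m²·K).
C_land = 2170 × 1820 × 0.703 = 2.78×10^6 J/(m²·K).
Undamped amplitude ∝ 1/C, so A_land/A_ocean = C_ocean/C_land = 162.

160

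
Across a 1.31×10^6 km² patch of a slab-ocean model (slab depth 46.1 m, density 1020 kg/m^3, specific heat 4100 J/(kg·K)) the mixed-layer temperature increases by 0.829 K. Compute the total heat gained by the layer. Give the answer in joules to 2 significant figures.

Areal heat capacity C = ρ c_p D = 1020 × 4100 × 46.1 = 1.93×10^8 J/(m^2 K).
Heat per unit area: q = C ΔT = 1.93×10^8 × 0.829 = 1.60×10^8 J/m².
Total heat: Q = q × A = 1.60×10^8 × (1.31×10^6 × 10⁶ m²) = 2.09×10^20 J.

2.1×10^20 J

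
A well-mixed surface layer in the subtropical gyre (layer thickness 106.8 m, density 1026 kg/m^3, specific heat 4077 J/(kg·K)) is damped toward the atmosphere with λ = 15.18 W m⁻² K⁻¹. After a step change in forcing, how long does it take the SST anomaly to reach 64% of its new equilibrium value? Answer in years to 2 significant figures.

Areal heat capacity C = ρ c_p D = 1026 × 4077 × 106.8 = 4.47×10^8 J/(m²·K).
τ = C / λ = 4.47×10^8 / 15.18 = 2.94×10^7 s.
Fraction reached: 1 − e^(−t/τ) = 0.64 ⇒ t = −τ ln(1 − 0.64) = τ × 1.02.
t = 3.01×10^7 s = 0.953 years.

0.95 years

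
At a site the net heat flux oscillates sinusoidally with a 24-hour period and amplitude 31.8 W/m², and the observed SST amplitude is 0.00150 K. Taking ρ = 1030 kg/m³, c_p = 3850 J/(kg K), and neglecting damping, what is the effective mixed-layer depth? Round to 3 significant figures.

73.5 m

ω = 2π / 86400 s = 7.27×10^-5 s⁻¹.
Required C = F₀ / (A ω) = 31.8 / (0.00150 × 7.27×10^-5) = 2.92×10^8 J/(m²·K).
D = C / (ρ c_p) = 2.92×10^8 / (1030 × 3850) = 73.5 m.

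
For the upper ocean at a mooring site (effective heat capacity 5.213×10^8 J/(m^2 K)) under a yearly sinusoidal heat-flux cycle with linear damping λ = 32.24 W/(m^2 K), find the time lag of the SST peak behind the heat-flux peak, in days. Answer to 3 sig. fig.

73.8 days

Areal heat capacity C = 5.213×10^8 J/(m^2 K) (given).
ω = 2π / 3.15×10^7 s = 1.99×10^-7 s⁻¹.
Phase lag φ = arctan(Cω/λ) = arctan(104/32.24) = 1.27 rad.
Time lag = φ / ω = 1.27 / 1.99×10^-7 = 6.37×10^6 s = 73.8 days.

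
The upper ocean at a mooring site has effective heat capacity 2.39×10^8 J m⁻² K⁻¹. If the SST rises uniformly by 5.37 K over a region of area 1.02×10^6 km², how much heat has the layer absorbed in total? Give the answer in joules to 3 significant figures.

Areal heat capacity C = 2.39×10^8 J m⁻² K⁻¹ (given).
Heat per unit area: q = C ΔT = 2.39×10^8 × 5.37 = 1.28×10^9 J/m².
Total heat: Q = q × A = 1.28×10^9 × (1.02×10^6 × 10⁶ m²) = 1.31×10^21 J.

1.31×10^21 J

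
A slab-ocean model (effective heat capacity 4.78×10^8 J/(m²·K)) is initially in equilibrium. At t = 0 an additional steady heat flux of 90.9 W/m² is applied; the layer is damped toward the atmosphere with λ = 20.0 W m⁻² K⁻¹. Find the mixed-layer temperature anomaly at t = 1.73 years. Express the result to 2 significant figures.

Areal heat capacity C = 4.78×10^8 J/(m²·K) (given).
τ = C / λ = 4.78×10^8 / 20.0 = 2.39×10^7 s.
Equilibrium anomaly ΔT_eq = F / λ = 90.9 / 20.0 = 4.54 K.
t = 1.73 years = 5.46×10^7 s, so t/τ = 2.28.
ΔT(t) = ΔT_eq (1 − e^(−t/τ)) = 4.54 × (1 − e^−2.28) = 4.08 K.

4.1 K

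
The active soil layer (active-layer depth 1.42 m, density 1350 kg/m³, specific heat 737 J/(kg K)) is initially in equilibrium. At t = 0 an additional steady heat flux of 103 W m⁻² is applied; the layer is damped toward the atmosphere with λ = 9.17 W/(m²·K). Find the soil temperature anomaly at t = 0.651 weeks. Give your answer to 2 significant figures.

10 K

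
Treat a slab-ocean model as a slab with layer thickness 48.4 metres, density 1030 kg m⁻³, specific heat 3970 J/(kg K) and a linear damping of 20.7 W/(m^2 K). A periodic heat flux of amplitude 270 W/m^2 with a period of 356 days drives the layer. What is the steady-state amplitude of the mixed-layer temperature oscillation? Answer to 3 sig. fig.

Areal heat capacity C = ρ c_p D = 1030 × 3970 × 48.4 = 1.98×10^8 J/(m^2 K).
Angular frequency ω = 2π / T = 2π / 3.08×10^7 s = 2.04×10^-7 s⁻¹.
√((Cω)² + λ²) = √((40.4)² + 20.7²) = 45.4 W/(m²·K).
Amplitude A = F₀ / √((Cω)²+λ²) = 270 / 45.4 = 5.94 K.

5.94 K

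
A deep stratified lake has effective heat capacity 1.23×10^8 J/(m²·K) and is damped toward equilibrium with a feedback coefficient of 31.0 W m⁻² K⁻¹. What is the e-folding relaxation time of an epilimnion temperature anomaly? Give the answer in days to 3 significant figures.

45.9 days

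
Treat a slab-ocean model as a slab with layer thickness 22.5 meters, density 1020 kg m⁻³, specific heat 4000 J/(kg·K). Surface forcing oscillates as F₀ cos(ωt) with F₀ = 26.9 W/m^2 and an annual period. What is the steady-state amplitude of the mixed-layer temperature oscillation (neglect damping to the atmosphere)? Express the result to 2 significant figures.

Areal heat capacity C = ρ c_p D = 1020 × 4000 × 22.5 = 9.18×10^7 J/(m^2 K).
Angular frequency ω = 2π / T = 2π / 3.15×10^7 s = 1.99×10^-7 s⁻¹.
Cω = 9.18×10^7 × 1.99×10^-7 = 18.3 W/(m²·K).
Amplitude A = F₀ / (Cω) = 26.9 / 18.3 = 1.47 K.

1.5 K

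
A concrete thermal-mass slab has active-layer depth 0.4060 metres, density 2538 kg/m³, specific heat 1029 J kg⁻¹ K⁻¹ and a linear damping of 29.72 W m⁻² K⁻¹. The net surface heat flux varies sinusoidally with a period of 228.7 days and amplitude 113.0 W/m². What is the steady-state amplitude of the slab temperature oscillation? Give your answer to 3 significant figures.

Areal heat capacity C = ρ c_p D = 2538 × 1029 × 0.4060 = 1.06×10^6 J/(m^2 K).
Angular frequency ω = 2π / T = 2π / 1.98×10^7 s = 3.18×10^-7 s⁻¹.
√((Cω)² + λ²) = √((0.337)² + 29.72²) = 29.7 W/(m²·K).
Amplitude A = F₀ / √((Cω)²+λ²) = 113.0 / 29.7 = 3.80 K.

3.80 K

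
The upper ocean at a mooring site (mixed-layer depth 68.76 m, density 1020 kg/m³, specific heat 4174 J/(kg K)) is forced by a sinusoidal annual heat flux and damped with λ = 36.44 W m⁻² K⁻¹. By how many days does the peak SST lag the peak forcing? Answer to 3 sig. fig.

58.8 days

Areal heat capacity C = ρ c_p D = 1020 × 4174 × 68.76 = 2.93×10^8 J/(m²·K).
ω = 2π / 3.15×10^7 s = 1.99×10^-7 s⁻¹.
Phase lag φ = arctan(Cω/λ) = arctan(58.3/36.44) = 1.01 rad.
Time lag = φ / ω = 1.01 / 1.99×10^-7 = 5.08×10^6 s = 58.8 days.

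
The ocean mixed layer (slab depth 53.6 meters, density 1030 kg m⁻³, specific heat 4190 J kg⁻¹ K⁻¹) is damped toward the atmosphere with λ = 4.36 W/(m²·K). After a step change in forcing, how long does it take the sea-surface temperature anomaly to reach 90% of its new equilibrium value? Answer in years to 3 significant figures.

3.87 years

Areal heat capacity C = ρ c_p D = 1030 × 4190 × 53.6 = 2.31×10^8 J/(m²·K).
τ = C / λ = 2.31×10^8 / 4.36 = 5.31×10^7 s.
Fraction reached: 1 − e^(−t/τ) = 0.90 ⇒ t = −τ ln(1 − 0.90) = τ × 2.30.
t = 1.22×10^8 s = 3.87 years.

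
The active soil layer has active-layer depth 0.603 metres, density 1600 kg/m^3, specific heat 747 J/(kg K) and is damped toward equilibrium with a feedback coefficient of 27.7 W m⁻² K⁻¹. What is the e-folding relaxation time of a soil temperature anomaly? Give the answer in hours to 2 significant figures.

Areal heat capacity C = ρ c_p D = 1600 × 747 × 0.603 = 7.21×10^5 J/(m^2 K).
Relaxation time τ = C / λ = 7.21×10^5 / 27.7 = 26000 s.
In hours: 26000 s / (3600 s/hour) = 7.23 hours.

7.2 hours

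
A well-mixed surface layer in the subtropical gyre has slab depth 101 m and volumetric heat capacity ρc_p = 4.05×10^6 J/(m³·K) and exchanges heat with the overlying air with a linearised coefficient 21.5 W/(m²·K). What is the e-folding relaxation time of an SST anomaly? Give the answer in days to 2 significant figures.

Areal heat capacity C = ρc_p × D = 4.05×10^6 × 101 = 4.09×10^8 J/(m²·K).
Relaxation time τ = C / λ = 4.09×10^8 / 21.5 = 1.90×10^7 s.
In days: 1.90×10^7 s / (86400 s/day) = 220 days.

220 days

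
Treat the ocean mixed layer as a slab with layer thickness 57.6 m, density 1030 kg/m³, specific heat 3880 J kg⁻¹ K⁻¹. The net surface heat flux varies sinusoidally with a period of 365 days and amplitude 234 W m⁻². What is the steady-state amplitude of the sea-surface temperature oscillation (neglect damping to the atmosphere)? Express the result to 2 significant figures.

5.1 K

Areal heat capacity C = ρ c_p D = 1030 × 3880 × 57.6 = 2.30×10^8 J/(m^2 K).
Angular frequency ω = 2π / T = 2π / 3.15×10^7 s = 1.99×10^-7 s⁻¹.
Cω = 2.30×10^8 × 1.99×10^-7 = 45.9 W/(m²·K).
Amplitude A = F₀ / (Cω) = 234 / 45.9 = 5.10 K.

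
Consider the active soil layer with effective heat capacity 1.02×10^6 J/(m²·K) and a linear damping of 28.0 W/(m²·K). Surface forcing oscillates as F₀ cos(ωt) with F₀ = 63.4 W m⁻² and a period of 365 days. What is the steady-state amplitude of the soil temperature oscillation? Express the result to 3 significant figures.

2.26 K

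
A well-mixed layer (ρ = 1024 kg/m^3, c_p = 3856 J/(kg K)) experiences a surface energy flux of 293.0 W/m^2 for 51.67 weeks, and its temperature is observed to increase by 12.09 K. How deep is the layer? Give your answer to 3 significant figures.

192 m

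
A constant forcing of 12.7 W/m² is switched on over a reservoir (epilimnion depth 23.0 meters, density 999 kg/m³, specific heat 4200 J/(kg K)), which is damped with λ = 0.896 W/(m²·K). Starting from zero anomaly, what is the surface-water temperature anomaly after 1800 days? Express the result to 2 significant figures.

11 K

Areal heat capacity C = ρ c_p D = 999 × 4200 × 23.0 = 9.65×10^7 J/(m^2 K).
τ = C / λ = 9.65×10^7 / 0.896 = 1.08×10^8 s.
Equilibrium anomaly ΔT_eq = F / λ = 12.7 / 0.896 = 14.2 K.
t = 1800 days = 1.56×10^8 s, so t/τ = 1.44.
ΔT(t) = ΔT_eq (1 − e^(−t/τ)) = 14.2 × (1 − e^−1.44) = 10.8 K.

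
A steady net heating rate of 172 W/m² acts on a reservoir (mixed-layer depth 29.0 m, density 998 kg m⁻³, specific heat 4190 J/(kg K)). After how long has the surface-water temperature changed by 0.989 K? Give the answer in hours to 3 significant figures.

194 hours

Areal heat capacity C = ρ c_p D = 998 × 4190 × 29.0 = 1.21×10^8 J/(m^2 K).
Time required: Δt = C ΔT / F = 1.21×10^8 × 0.989 / 172 = 6.97×10^5 s.
In hours: 6.97×10^5 s / (3600 s/hour) = 194 hours.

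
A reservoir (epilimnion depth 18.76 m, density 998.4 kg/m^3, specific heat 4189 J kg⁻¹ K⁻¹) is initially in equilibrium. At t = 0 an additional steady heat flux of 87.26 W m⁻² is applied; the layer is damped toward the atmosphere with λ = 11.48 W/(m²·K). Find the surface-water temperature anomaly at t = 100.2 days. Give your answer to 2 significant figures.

Areal heat capacity C = ρ c_p D = 998.4 × 4189 × 18.76 = 7.85×10^7 J/(m^2 K).
τ = C / λ = 7.85×10^7 / 11.48 = 6.83×10^6 s.
Equilibrium anomaly ΔT_eq = F / λ = 87.26 / 11.48 = 7.60 K.
t = 100.2 days = 8.66×10^6 s, so t/τ = 1.27.
ΔT(t) = ΔT_eq (1 − e^(−t/τ)) = 7.60 × (1 − e^−1.27) = 5.46 K.

5.5 K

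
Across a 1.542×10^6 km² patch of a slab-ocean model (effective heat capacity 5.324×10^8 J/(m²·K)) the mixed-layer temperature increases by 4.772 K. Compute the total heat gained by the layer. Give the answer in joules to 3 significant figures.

Areal heat capacity C = 5.324×10^8 J/(m²·K) (given).
Heat per unit area: q = C ΔT = 5.32×10^8 × 4.772 = 2.54×10^9 J/m².
Total heat: Q = q × A = 2.54×10^9 × (1.542×10^6 × 10⁶ m²) = 3.92×10^21 J.

3.92×10^21 J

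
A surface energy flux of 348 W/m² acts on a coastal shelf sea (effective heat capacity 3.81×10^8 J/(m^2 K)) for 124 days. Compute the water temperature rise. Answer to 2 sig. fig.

9.8 K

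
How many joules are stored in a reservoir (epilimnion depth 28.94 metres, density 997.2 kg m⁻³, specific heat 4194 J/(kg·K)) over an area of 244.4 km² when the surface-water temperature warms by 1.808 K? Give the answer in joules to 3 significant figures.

5.35×10^16 J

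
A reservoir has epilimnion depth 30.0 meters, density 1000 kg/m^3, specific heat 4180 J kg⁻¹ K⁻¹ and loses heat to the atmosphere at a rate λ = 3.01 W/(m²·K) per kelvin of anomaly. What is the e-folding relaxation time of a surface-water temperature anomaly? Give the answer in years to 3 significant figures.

Areal heat capacity C = ρ c_p D = 1000 × 4180 × 30.0 = 1.25×10^8 J/(m²·K).
Relaxation time τ = C / λ = 1.25×10^8 / 3.01 = 4.17×10^7 s.
In years: 4.17×10^7 s / (3.156×10^7 s/year) = 1.32 years.

1.32 years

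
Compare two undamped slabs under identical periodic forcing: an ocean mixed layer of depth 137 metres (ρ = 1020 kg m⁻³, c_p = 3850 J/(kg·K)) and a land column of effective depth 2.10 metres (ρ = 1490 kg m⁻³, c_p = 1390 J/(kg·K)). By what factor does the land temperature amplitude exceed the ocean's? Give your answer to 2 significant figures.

C_ocean = 1020 × 3850 × 137 = 5.38×10^8 J/(m²·K).
C_land = 1490 × 1390 × 2.10 = 4.35×10^6 J/(m²·K).
Undamped amplitude ∝ 1/C, so A_land/A_ocean = C_ocean/C_land = 124.

120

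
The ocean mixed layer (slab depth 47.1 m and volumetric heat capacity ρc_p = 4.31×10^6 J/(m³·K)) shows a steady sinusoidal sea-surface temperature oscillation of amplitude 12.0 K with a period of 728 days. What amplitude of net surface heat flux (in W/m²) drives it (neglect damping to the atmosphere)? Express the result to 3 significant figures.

Areal heat capacity C = ρc_p × D = 4.31×10^6 × 47.1 = 2.03×10^8 J/(m^2 K).
ω = 2π / 6.29×10^7 s = 9.99×10^-8 s⁻¹.
Cω = 2.03×10^8 × 9.99×10^-8 = 20.3 W/(m²·K).
F₀ = A × Cω = 12.0 × 20.3 = 243 W/m².

243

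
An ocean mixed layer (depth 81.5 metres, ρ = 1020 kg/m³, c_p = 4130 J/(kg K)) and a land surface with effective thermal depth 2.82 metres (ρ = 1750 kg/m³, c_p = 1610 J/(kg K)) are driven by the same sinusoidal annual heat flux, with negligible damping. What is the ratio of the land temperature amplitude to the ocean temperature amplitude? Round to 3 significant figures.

C_ocean = 1020 × 4130 × 81.5 = 3.43×10^8 J/(m²·K).
C_land = 1750 × 1610 × 2.82 = 7.95×10^6 J/(m²·K).
Undamped amplitude ∝ 1/C, so A_land/A_ocean = C_ocean/C_land = 43.2.

43.2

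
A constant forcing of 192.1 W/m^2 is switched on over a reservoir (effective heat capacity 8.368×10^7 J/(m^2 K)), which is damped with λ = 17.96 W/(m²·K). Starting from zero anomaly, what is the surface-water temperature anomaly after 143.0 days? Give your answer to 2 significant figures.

9.9 K

Areal heat capacity C = 8.368×10^7 J/(m^2 K) (given).
τ = C / λ = 8.37×10^7 / 17.96 = 4.66×10^6 s.
Equilibrium anomaly ΔT_eq = F / λ = 192.1 / 17.96 = 10.7 K.
t = 143.0 days = 1.24×10^7 s, so t/τ = 2.65.
ΔT(t) = ΔT_eq (1 − e^(−t/τ)) = 10.7 × (1 − e^−2.65) = 9.94 K.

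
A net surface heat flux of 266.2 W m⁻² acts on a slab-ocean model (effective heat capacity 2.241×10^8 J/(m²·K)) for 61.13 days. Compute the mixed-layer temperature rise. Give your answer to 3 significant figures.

6.27 K

Areal heat capacity C = 2.241×10^8 J/(m²·K) (given).
Net heat input Q = F Δt = 266.2 × (61.13 days × 86400 s/day) = 1.41×10^9 J/m².
ΔT = Q / C = 1.41×10^9 / 2.24×10^8 = 6.27 K.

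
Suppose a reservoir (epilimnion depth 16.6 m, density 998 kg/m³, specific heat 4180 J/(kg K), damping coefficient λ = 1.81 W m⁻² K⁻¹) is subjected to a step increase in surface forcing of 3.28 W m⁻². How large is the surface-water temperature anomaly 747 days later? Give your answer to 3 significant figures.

1.48 K

Areal heat capacity C = ρ c_p D = 998 × 4180 × 16.6 = 6.92×10^7 J/(m^2 K).
τ = C / λ = 6.92×10^7 / 1.81 = 3.83×10^7 s.
Equilibrium anomaly ΔT_eq = F / λ = 3.28 / 1.81 = 1.81 K.
t = 747 days = 6.45×10^7 s, so t/τ = 1.69.
ΔT(t) = ΔT_eq (1 − e^(−t/τ)) = 1.81 × (1 − e^−1.69) = 1.48 K.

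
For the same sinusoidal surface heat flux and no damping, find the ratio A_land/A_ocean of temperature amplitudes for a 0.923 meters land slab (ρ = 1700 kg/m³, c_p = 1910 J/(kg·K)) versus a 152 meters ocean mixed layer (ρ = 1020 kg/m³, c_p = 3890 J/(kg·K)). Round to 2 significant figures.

C_ocean = 1020 × 3890 × 152 = 6.03×10^8 J/(m²·K).
C_land = 1700 × 1910 × 0.923 = 3.00×10^6 J/(m²·K).
Undamped amplitude ∝ 1/C, so A_land/A_ocean = C_ocean/C_land = 201.

200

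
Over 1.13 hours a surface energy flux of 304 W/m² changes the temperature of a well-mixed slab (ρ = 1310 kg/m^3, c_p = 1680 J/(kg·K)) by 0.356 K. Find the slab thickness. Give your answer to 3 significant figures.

Heat input Q = F Δt = 304 × 4070 s = 1.24×10^6 J/m².
Required areal heat capacity C = Q / ΔT = 3.47×10^6 J/(m²·K).
Depth D = C / (ρ c_p) = 3.47×10^6 / (1310 × 1680) = 1.58 m.

1.58 m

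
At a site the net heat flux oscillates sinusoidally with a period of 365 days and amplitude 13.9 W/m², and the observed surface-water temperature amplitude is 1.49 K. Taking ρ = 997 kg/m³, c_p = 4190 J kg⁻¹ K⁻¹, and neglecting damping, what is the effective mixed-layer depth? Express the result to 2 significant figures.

ω = 2π / 3.15×10^7 s = 1.99×10^-7 s⁻¹.
Required C = F₀ / (A ω) = 13.9 / (1.49 × 1.99×10^-7) = 4.68×10^7 J/(m²·K).
D = C / (ρ c_p) = 4.68×10^7 / (997 × 4190) = 11.2 m.

11 m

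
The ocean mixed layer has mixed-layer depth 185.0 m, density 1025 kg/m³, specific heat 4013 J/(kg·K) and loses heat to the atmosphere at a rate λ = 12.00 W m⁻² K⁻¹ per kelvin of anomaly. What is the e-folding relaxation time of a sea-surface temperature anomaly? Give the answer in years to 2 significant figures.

Areal heat capacity C = ρ c_p D = 1025 × 4013 × 185.0 = 7.61×10^8 J m⁻² K⁻¹.
Relaxation time τ = C / λ = 7.61×10^8 / 12.00 = 6.34×10^7 s.
In years: 6.34×10^7 s / (3.156×10^7 s/year) = 2.01 years.

2.0 years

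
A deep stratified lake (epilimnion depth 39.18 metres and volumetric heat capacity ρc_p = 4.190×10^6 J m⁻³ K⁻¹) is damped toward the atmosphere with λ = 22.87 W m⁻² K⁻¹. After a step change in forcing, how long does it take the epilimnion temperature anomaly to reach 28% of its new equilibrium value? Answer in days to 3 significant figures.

Areal heat capacity C = ρc_p × D = 4.190×10^6 × 39.18 = 1.64×10^8 J m⁻² K⁻¹.
τ = C / λ = 1.64×10^8 / 22.87 = 7.18×10^6 s.
Fraction reached: 1 − e^(−t/τ) = 0.28 ⇒ t = −τ ln(1 − 0.28) = τ × 0.329.
t = 2.36×10^6 s = 27.3 days.

27.3 days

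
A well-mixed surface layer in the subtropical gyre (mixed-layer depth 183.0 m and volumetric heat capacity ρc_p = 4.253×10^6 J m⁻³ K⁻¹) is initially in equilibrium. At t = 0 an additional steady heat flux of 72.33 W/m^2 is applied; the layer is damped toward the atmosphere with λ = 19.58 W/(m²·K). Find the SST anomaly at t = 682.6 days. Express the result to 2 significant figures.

2.9 K

Areal heat capacity C = ρc_p × D = 4.253×10^6 × 183.0 = 7.78×10^8 J m⁻² K⁻¹.
τ = C / λ = 7.78×10^8 / 19.58 = 3.97×10^7 s.
Equilibrium anomaly ΔT_eq = F / λ = 72.33 / 19.58 = 3.69 K.
t = 682.6 days = 5.90×10^7 s, so t/τ = 1.48.
ΔT(t) = ΔT_eq (1 − e^(−t/τ)) = 3.69 × (1 − e^−1.48) = 2.86 K.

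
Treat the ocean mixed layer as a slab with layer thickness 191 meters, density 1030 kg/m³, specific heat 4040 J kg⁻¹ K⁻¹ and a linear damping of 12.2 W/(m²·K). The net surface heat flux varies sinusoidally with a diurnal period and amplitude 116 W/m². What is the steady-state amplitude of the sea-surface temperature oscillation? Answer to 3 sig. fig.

0.00201 K

Areal heat capacity C = ρ c_p D = 1030 × 4040 × 191 = 7.95×10^8 J/(m²·K).
Angular frequency ω = 2π / T = 2π / 86400 s = 7.27×10^-5 s⁻¹.
√((Cω)² + λ²) = √((57800)² + 12.2²) = 57800 W/(m²·K).
Amplitude A = F₀ / √((Cω)²+λ²) = 116 / 57800 = 0.00201 K.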